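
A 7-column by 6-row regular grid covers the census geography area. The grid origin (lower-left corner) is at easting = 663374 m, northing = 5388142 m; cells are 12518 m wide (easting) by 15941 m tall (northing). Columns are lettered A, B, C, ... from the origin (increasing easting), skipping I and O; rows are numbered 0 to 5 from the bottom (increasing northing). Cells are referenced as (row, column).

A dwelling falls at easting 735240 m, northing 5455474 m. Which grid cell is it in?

(4, F)

Column index: ⌊(735240 − 663374) / 12518⌋ = ⌊5.741⌋ = 5 → column F
Row offset from origin: ⌊(5455474 − 5388142) / 15941⌋ = ⌊4.224⌋ = 4 → row 4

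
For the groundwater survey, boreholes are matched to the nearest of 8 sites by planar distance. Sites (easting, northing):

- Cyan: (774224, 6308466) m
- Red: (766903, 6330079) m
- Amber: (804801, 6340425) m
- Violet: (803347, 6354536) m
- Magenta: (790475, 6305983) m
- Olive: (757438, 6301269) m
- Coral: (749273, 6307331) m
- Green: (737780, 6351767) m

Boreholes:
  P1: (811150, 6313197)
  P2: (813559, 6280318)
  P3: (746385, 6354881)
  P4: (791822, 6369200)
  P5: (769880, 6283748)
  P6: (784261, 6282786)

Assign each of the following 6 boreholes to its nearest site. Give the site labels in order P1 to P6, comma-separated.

P1 → Magenta (d²=479497421.00)
P2 → Magenta (d²=1191563281.00)
P3 → Green (d²=83743021.00)
P4 → Violet (d²=347858521.00)
P5 → Olive (d²=461788805.00)
P6 → Magenta (d²=576714605.00)

Magenta, Magenta, Green, Violet, Olive, Magenta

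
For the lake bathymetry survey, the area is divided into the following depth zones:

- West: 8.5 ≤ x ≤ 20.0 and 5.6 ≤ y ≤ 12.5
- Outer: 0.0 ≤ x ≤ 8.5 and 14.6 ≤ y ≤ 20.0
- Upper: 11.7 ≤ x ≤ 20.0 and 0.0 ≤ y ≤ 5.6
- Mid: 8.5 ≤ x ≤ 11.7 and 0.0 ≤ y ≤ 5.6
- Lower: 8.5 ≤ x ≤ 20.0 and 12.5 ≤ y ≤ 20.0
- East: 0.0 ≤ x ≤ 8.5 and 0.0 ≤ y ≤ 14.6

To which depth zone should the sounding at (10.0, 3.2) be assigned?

Mid

The point has x = 10.0 and y = 3.2.
Only Mid satisfies 8.5 ≤ x ≤ 11.7 and 0.0 ≤ y ≤ 5.6.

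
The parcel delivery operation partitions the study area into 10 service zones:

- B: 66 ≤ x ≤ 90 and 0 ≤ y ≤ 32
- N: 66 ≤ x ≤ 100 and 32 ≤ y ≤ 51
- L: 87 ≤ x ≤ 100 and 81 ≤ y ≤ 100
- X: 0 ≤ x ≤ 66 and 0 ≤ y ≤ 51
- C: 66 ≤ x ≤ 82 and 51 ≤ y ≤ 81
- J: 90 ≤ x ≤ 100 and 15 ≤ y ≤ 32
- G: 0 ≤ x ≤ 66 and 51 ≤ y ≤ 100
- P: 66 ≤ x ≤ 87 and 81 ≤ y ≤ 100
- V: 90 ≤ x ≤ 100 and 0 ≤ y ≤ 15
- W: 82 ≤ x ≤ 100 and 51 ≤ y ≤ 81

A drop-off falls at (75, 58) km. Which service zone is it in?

C

The point has x = 75 and y = 58.
Only C satisfies 66 ≤ x ≤ 82 and 51 ≤ y ≤ 81.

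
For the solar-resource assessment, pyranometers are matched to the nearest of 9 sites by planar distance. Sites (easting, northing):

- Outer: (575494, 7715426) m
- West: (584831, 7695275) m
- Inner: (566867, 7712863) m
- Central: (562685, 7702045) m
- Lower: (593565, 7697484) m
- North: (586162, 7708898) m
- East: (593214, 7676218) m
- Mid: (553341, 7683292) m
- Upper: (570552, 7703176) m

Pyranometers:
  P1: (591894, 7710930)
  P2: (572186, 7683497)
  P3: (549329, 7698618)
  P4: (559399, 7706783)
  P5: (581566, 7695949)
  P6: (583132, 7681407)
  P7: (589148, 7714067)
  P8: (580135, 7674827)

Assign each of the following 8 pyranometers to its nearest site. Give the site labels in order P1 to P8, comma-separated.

North, West, Central, Central, West, East, North, East

P1 → North (d²=36984848.00)
P2 → West (d²=298617309.00)
P3 → Central (d²=190127065.00)
P4 → Central (d²=33246440.00)
P5 → West (d²=11114501.00)
P6 → East (d²=128572445.00)
P7 → North (d²=35634757.00)
P8 → East (d²=172995122.00)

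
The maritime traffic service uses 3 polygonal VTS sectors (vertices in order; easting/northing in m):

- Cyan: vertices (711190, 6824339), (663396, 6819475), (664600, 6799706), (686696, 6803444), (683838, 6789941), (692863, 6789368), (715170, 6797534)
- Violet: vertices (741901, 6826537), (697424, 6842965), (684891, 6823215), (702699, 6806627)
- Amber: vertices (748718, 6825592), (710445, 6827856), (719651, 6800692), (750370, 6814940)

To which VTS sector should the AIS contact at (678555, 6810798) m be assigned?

Cast a ray rightward from (678555, 6810798). For each polygon, the edges (by vertex number in listed order) whose endpoints lie on opposite sides of northing = 6810798, where each meets that height, and whether that is right or left of the point:
Cyan: 2–3 at easting≈663924.5 (left), 7–1 at easting≈713200.6 (right) → 1 crossing.
Violet: 3–4 at easting≈698221.2 (right), 4–1 at easting≈710911.5 (right) → 2 crossings.
Amber: 2–3 at easting≈716226.0 (right), 3–4 at easting≈741439.8 (right) → 2 crossings.
Only Cyan has an odd count, so the point is inside Cyan.

Cyan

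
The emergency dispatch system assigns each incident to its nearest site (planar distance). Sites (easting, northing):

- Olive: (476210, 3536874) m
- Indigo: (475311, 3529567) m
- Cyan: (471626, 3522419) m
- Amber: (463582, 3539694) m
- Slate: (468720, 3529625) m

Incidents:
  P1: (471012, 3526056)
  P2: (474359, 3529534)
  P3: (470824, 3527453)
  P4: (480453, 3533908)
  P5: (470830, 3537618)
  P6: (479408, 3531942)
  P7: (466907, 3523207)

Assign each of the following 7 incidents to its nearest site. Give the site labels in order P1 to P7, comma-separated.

P1 → Cyan (d²=13604765.00)
P2 → Indigo (d²=907393.00)
P3 → Slate (d²=9144400.00)
P4 → Olive (d²=26800205.00)
P5 → Olive (d²=29497936.00)
P6 → Indigo (d²=22426034.00)
P7 → Cyan (d²=22889905.00)

Cyan, Indigo, Slate, Olive, Olive, Indigo, Cyan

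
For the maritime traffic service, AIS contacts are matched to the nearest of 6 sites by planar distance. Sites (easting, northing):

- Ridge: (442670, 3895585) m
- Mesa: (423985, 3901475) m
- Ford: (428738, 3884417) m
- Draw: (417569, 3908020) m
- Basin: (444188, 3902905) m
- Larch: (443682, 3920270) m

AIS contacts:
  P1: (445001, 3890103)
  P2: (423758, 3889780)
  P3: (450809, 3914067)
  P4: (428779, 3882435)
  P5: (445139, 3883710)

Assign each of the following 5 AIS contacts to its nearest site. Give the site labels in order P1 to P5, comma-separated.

Ridge, Ford, Larch, Ford, Ridge

P1 → Ridge (d²=35485885.00)
P2 → Ford (d²=53562169.00)
P3 → Larch (d²=89271338.00)
P4 → Ford (d²=3930005.00)
P5 → Ridge (d²=147111586.00)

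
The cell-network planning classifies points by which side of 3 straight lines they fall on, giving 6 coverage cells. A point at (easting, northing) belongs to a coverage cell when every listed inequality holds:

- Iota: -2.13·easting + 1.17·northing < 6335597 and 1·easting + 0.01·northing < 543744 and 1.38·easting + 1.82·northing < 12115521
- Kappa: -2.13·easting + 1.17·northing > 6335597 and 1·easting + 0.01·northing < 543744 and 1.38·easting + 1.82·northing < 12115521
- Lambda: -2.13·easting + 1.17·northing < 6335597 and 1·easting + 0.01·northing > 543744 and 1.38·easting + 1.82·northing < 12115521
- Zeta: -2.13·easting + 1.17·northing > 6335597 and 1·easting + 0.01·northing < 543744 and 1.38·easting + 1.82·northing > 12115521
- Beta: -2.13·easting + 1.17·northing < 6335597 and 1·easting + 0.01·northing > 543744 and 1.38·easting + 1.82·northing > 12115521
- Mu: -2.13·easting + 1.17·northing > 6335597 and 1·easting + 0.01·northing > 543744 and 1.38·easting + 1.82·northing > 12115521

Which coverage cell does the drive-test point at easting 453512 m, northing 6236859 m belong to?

Iota

-2.13·453512 + 1.17·6236859 = 6331144.470, which is < 6335597
1·453512 + 0.01·6236859 = 515880.590, which is < 543744
1.38·453512 + 1.82·6236859 = 11976929.940, which is < 12115521
This sign pattern matches Iota.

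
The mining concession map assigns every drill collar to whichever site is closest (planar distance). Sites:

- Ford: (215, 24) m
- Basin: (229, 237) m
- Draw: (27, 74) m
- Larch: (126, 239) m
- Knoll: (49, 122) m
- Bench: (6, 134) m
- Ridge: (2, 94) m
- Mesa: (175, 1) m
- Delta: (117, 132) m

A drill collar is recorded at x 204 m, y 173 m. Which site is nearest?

Basin

Squared distances to each site:
Ford: 22322.000; Basin: 4721.000; Draw: 41130.000; Larch: 10440.000; Knoll: 26626.000; Bench: 40725.000; Ridge: 47045.000; Mesa: 30425.000; Delta: 9250.000.
Minimum at Basin.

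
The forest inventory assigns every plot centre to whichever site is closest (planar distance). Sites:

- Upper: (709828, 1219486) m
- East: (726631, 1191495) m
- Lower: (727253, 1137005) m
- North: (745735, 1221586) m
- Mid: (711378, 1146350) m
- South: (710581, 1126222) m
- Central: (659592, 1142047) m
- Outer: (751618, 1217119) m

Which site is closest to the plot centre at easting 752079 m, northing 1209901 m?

Squared distances to each site:
Upper: 1877019226.000; East: 986381540.000; Lower: 5930157092.000; North: 176785561.000; Mid: 5695301002.000; South: 8724259045.000; Central: 13158010485.000; Outer: 52312045.000.
Minimum at Outer.

Outer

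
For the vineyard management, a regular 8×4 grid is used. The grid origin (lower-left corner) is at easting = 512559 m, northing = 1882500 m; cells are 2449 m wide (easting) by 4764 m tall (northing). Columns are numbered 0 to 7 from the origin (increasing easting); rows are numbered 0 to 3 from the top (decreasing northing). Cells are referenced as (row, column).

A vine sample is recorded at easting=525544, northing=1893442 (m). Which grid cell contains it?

Column index: ⌊(525544 − 512559) / 2449⌋ = ⌊5.302⌋ = 5
Row offset from origin: ⌊(1893442 − 1882500) / 4764⌋ = ⌊2.297⌋ = 2 → row 1 (counted from top)

(1, 5)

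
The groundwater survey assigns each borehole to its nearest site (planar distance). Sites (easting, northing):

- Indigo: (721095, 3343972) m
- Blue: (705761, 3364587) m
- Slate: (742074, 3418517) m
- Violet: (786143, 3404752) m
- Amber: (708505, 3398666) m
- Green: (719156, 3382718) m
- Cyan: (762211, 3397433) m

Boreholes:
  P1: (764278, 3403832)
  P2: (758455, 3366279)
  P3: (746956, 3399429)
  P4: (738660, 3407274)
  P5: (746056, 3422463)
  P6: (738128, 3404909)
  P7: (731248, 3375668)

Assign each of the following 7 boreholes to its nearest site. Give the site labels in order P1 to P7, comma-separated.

Cyan, Cyan, Cyan, Slate, Slate, Slate, Green

P1 → Cyan (d²=45219690.00)
P2 → Cyan (d²=984679252.00)
P3 → Cyan (d²=236699041.00)
P4 → Slate (d²=138060445.00)
P5 → Slate (d²=31427240.00)
P6 → Slate (d²=200748580.00)
P7 → Green (d²=195918964.00)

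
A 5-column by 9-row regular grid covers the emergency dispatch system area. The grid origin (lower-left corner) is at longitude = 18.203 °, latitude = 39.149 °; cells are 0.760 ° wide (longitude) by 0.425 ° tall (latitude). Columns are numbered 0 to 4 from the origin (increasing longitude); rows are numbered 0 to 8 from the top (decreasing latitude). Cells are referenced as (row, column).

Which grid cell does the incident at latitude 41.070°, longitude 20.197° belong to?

(4, 2)

Column index: ⌊(20.197 − 18.203) / 0.760⌋ = ⌊2.624⌋ = 2
Row offset from origin: ⌊(41.070 − 39.149) / 0.425⌋ = ⌊4.520⌋ = 4 → row 4 (counted from top)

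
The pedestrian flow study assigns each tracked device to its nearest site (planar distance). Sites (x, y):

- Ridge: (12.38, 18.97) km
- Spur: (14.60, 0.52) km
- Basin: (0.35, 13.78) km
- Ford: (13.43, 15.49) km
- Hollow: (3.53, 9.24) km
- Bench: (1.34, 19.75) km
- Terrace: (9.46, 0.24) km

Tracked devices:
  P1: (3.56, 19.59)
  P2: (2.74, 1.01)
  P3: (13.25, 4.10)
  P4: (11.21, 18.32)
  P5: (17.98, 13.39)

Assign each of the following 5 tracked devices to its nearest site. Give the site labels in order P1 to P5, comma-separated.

P1 → Bench (d²=4.95)
P2 → Terrace (d²=45.75)
P3 → Spur (d²=14.64)
P4 → Ridge (d²=1.79)
P5 → Ford (d²=25.11)

Bench, Terrace, Spur, Ridge, Ford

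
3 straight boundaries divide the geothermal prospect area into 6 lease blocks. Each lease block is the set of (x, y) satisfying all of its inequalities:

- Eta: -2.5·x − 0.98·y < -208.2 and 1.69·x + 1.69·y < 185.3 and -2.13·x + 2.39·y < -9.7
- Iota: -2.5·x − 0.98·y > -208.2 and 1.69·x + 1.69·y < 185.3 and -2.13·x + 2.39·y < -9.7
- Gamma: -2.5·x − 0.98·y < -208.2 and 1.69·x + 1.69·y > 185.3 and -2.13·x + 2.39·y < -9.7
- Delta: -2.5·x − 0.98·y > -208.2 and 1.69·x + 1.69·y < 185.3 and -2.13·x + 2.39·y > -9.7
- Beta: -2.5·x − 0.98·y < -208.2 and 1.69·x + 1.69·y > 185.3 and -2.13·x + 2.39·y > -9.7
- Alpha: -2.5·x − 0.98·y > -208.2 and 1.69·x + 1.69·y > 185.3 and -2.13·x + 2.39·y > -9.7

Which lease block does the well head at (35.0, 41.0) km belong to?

Delta

-2.5·35.0 − 0.98·41.0 = -127.680, which is > -208.2
1.69·35.0 + 1.69·41.0 = 128.440, which is < 185.3
-2.13·35.0 + 2.39·41.0 = 23.440, which is > -9.7
This sign pattern matches Delta.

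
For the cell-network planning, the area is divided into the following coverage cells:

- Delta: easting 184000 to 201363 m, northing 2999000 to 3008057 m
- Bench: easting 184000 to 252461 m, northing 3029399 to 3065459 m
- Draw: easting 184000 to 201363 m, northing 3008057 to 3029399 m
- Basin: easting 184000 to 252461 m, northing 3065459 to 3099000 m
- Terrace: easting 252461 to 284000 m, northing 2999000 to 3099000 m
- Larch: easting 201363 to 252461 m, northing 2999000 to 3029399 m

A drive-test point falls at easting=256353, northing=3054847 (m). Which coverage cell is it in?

Terrace

The point has easting = 256353 and northing = 3054847.
Only Terrace satisfies 252461 ≤ easting ≤ 284000 and 2999000 ≤ northing ≤ 3099000.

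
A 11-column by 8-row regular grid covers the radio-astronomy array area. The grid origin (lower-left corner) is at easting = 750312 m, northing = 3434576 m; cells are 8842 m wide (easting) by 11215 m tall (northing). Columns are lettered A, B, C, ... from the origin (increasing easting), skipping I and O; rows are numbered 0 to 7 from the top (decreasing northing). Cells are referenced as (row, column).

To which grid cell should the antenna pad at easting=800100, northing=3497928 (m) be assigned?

Column index: ⌊(800100 − 750312) / 8842⌋ = ⌊5.631⌋ = 5 → column F
Row offset from origin: ⌊(3497928 − 3434576) / 11215⌋ = ⌊5.649⌋ = 5 → row 2 (counted from top)

(2, F)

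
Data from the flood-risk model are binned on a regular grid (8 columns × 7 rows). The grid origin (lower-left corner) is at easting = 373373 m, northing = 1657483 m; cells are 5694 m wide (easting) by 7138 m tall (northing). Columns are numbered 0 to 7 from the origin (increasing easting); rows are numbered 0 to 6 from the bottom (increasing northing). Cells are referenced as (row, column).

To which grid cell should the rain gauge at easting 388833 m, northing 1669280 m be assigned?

Column index: ⌊(388833 − 373373) / 5694⌋ = ⌊2.715⌋ = 2
Row offset from origin: ⌊(1669280 − 1657483) / 7138⌋ = ⌊1.653⌋ = 1 → row 1

(1, 2)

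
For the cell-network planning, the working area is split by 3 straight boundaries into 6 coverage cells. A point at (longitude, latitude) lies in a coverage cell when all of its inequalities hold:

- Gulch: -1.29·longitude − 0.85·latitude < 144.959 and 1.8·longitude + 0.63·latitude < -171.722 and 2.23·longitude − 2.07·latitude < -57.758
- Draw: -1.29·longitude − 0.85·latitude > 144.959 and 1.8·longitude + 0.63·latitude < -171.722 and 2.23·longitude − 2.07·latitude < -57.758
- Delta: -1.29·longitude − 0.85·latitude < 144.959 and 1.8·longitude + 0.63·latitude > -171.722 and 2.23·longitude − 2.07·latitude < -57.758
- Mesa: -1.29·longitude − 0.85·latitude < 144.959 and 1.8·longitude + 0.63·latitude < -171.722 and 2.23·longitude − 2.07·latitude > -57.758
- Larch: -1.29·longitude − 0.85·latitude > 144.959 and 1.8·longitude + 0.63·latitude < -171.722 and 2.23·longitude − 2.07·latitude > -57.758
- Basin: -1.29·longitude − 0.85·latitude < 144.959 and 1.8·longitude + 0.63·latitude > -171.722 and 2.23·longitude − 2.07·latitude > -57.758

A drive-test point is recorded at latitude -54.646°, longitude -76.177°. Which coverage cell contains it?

Basin

-1.29·-76.177 − 0.85·-54.646 = 144.717, which is < 144.959
1.8·-76.177 + 0.63·-54.646 = -171.546, which is > -171.722
2.23·-76.177 − 2.07·-54.646 = -56.757, which is > -57.758
This sign pattern matches Basin.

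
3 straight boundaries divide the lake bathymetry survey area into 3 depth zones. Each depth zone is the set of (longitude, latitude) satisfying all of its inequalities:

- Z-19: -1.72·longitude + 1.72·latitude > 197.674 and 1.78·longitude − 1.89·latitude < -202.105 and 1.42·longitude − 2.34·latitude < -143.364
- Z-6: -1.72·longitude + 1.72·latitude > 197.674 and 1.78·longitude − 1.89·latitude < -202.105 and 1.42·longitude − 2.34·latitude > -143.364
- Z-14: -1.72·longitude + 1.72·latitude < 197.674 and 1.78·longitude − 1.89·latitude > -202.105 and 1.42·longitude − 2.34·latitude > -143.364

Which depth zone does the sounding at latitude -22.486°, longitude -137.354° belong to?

Z-14

-1.72·-137.354 + 1.72·-22.486 = 197.573, which is < 197.674
1.78·-137.354 − 1.89·-22.486 = -201.992, which is > -202.105
1.42·-137.354 − 2.34·-22.486 = -142.425, which is > -143.364
This sign pattern matches Z-14.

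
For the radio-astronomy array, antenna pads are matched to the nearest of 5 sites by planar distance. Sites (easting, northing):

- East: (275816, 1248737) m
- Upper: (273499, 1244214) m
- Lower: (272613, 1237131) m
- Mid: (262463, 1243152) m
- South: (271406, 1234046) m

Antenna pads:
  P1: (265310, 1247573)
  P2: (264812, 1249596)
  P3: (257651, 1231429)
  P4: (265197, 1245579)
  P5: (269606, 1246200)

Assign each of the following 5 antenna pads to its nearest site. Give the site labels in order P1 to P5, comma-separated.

P1 → Mid (d²=27650650.00)
P2 → Mid (d²=47042937.00)
P3 → Mid (d²=160584073.00)
P4 → Mid (d²=13365085.00)
P5 → Upper (d²=19099645.00)

Mid, Mid, Mid, Mid, Upper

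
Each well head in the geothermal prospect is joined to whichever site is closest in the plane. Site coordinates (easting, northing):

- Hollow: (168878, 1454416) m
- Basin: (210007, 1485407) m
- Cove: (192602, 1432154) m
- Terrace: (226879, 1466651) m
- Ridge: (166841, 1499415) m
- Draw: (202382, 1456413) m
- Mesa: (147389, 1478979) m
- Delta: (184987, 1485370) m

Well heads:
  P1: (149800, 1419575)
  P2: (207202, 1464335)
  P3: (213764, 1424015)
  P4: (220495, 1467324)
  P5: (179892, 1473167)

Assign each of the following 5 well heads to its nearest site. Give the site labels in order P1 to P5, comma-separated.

Hollow, Draw, Cove, Terrace, Delta

P1 → Hollow (d²=1577865365.00)
P2 → Draw (d²=85990484.00)
P3 → Cove (d²=514073565.00)
P4 → Terrace (d²=41208385.00)
P5 → Delta (d²=174872234.00)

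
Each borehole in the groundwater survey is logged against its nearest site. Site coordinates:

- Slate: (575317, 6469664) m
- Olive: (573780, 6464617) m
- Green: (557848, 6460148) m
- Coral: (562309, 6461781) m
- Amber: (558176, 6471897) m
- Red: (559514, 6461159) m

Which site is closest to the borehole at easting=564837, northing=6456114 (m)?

Coral

Squared distances to each site:
Slate: 293432900.000; Olive: 152278258.000; Green: 65119277.000; Coral: 38505673.000; Amber: 293472010.000; Red: 53786354.000.
Minimum at Coral.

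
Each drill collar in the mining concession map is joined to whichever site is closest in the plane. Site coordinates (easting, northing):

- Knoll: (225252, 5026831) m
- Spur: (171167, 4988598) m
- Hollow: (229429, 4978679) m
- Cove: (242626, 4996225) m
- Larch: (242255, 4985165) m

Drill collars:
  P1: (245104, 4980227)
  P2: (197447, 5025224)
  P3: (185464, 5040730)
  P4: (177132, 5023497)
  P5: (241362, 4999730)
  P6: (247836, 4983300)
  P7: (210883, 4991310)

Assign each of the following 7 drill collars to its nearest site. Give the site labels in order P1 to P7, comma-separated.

P1 → Larch (d²=32500645.00)
P2 → Knoll (d²=775700474.00)
P3 → Knoll (d²=1776267145.00)
P4 → Spur (d²=1253521426.00)
P5 → Cove (d²=13882721.00)
P6 → Larch (d²=34625786.00)
P7 → Hollow (d²=503496277.00)

Larch, Knoll, Knoll, Spur, Cove, Larch, Hollow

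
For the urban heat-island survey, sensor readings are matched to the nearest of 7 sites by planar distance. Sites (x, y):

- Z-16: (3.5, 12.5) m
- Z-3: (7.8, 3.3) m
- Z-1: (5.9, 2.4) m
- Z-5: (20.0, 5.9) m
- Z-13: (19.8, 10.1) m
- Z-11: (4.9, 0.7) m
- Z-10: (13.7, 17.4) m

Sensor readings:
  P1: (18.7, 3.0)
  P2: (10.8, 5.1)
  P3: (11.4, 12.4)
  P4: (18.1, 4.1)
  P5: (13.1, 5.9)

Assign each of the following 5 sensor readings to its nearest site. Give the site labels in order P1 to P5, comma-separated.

P1 → Z-5 (d²=10.10)
P2 → Z-3 (d²=12.24)
P3 → Z-10 (d²=30.29)
P4 → Z-5 (d²=6.85)
P5 → Z-3 (d²=34.85)

Z-5, Z-3, Z-10, Z-5, Z-3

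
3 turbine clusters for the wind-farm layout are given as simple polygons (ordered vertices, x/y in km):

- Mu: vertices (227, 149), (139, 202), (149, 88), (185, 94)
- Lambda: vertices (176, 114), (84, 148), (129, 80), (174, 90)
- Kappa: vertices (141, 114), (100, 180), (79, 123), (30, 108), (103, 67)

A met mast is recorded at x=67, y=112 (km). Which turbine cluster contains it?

Kappa

Cast a ray rightward from (67, 112). For each polygon, the edges (by vertex number in listed order) whose endpoints lie on opposite sides of y = 112, where each meets that height, and whether that is right or left of the point:
Mu: 2–3 at x≈146.9 (right), 4–1 at x≈198.7 (right) → 2 crossings.
Lambda: 2–3 at x≈107.8 (right), 4–1 at x≈175.8 (right) → 2 crossings.
Kappa: 3–4 at x≈43.1 (left), 5–1 at x≈139.4 (right) → 1 crossing.
Only Kappa has an odd count, so the point is inside Kappa.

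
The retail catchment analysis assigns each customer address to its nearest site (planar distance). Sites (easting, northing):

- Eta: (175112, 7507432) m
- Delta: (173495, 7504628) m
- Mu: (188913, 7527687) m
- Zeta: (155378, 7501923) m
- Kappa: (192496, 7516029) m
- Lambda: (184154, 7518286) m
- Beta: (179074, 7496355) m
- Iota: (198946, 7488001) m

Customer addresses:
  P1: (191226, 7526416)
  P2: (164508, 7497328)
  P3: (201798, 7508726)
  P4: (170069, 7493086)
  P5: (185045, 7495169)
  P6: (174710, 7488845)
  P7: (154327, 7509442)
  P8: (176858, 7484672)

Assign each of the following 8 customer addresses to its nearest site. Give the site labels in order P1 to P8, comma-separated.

P1 → Mu (d²=6965410.00)
P2 → Zeta (d²=104470925.00)
P3 → Kappa (d²=139861013.00)
P4 → Beta (d²=91776386.00)
P5 → Beta (d²=37059437.00)
P6 → Beta (d²=75444596.00)
P7 → Zeta (d²=57639962.00)
P8 → Beta (d²=141403145.00)

Mu, Zeta, Kappa, Beta, Beta, Beta, Zeta, Beta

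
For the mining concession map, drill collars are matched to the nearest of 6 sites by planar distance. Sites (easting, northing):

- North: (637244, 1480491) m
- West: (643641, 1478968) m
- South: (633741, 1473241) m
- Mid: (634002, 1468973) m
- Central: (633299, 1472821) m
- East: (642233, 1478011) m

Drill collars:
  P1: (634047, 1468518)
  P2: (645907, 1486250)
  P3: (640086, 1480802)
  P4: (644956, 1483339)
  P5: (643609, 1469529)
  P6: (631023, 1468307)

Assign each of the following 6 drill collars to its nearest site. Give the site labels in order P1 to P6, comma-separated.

Mid, West, North, West, East, Mid

P1 → Mid (d²=209050.00)
P2 → West (d²=58162280.00)
P3 → North (d²=8173685.00)
P4 → West (d²=20834866.00)
P5 → East (d²=73837700.00)
P6 → Mid (d²=9317997.00)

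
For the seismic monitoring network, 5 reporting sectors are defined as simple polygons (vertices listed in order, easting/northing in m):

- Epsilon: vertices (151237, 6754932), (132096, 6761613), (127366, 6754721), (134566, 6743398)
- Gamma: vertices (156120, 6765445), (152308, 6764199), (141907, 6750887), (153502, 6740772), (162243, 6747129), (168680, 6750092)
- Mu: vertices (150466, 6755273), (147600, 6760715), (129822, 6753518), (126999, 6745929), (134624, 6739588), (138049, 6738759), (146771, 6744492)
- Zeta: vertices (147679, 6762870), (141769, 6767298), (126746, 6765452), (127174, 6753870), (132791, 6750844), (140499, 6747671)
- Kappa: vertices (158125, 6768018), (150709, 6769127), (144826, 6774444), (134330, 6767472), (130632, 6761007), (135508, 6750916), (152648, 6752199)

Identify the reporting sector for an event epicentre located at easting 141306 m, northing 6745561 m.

Mu

Cast a ray rightward from (141306, 6745561). For each polygon, the edges (by vertex number in listed order) whose endpoints lie on opposite sides of northing = 6745561, where each meets that height, and whether that is right or left of the point:
Epsilon: 3–4 at easting≈133190.6 (left), 4–1 at easting≈137692.4 (left) → 0 crossings.
Gamma: 3–4 at easting≈148012.3 (right), 4–5 at easting≈160087.0 (right) → 2 crossings.
Mu: 4–5 at easting≈127441.5 (left), 7–1 at easting≈147137.4 (right) → 1 crossing.
Zeta: no edge straddles that height → 0 crossings.
Kappa: no edge straddles that height → 0 crossings.
Only Mu has an odd count, so the point is inside Mu.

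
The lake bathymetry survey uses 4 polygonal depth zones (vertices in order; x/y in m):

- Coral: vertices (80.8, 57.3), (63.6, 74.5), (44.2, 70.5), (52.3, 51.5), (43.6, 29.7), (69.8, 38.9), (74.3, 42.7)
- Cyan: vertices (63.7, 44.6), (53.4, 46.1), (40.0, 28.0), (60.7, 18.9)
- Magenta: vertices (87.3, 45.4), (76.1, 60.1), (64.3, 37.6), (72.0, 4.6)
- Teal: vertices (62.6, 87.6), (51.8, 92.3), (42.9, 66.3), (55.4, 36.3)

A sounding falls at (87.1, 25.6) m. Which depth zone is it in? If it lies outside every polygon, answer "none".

none

Cast a ray rightward from (87.1, 25.6). For each polygon, the edges (by vertex number in listed order) whose endpoints lie on opposite sides of y = 25.6, where each meets that height, and whether that is right or left of the point:
Coral: no edge straddles that height → 0 crossings.
Cyan: 3–4 at x≈45.46 (left), 4–1 at x≈61.48 (left) → 0 crossings.
Magenta: 3–4 at x≈67.10 (left), 4–1 at x≈79.88 (left) → 0 crossings.
Teal: no edge straddles that height → 0 crossings.
All counts are even, so the point lies outside every listed polygon.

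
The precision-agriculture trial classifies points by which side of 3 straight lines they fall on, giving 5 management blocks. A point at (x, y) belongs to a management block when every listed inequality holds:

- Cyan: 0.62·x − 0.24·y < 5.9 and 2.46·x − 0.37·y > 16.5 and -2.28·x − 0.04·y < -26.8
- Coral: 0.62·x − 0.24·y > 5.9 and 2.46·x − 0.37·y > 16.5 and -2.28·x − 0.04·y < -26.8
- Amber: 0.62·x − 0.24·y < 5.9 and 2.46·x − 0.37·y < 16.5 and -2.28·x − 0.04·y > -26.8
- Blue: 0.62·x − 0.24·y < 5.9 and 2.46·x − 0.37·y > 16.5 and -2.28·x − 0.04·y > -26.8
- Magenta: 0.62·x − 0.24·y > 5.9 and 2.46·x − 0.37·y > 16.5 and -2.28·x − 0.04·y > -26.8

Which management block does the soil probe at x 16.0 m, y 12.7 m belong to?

Coral

0.62·16.0 − 0.24·12.7 = 6.872, which is > 5.9
2.46·16.0 − 0.37·12.7 = 34.661, which is > 16.5
-2.28·16.0 − 0.04·12.7 = -36.988, which is < -26.8
This sign pattern matches Coral.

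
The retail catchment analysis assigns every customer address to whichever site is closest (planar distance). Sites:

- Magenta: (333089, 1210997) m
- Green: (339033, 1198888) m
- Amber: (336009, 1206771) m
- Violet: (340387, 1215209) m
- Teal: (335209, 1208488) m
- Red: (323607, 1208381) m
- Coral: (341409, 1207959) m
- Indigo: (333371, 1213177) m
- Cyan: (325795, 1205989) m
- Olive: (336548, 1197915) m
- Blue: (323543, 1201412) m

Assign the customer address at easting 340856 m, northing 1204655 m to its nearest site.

Squared distances to each site:
Magenta: 100547253.000; Green: 36581618.000; Amber: 27970865.000; Violet: 111606877.000; Teal: 46580498.000; Red: 311411077.000; Coral: 11222225.000; Indigo: 128649709.000; Cyan: 228613277.000; Olive: 63986464.000; Blue: 310257018.000.
Minimum at Coral.

Coral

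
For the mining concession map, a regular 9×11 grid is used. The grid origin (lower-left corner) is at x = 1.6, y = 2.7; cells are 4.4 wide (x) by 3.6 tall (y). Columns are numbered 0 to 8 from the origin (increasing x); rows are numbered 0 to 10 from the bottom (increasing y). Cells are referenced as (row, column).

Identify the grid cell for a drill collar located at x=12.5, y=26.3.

Column index: ⌊(12.5 − 1.6) / 4.4⌋ = ⌊2.477⌋ = 2
Row offset from origin: ⌊(26.3 − 2.7) / 3.6⌋ = ⌊6.556⌋ = 6 → row 6

(6, 2)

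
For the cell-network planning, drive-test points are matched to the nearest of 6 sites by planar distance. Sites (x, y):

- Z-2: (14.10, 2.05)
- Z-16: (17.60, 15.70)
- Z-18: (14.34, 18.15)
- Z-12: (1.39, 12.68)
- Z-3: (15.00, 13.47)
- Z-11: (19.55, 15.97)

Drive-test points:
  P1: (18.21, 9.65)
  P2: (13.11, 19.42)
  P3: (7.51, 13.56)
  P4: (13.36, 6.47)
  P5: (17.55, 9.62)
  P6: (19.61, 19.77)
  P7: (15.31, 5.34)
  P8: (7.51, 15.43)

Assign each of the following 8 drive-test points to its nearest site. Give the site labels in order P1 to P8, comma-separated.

P1 → Z-3 (d²=24.90)
P2 → Z-18 (d²=3.13)
P3 → Z-12 (d²=38.23)
P4 → Z-2 (d²=20.08)
P5 → Z-3 (d²=21.33)
P6 → Z-11 (d²=14.44)
P7 → Z-2 (d²=12.29)
P8 → Z-12 (d²=45.02)

Z-3, Z-18, Z-12, Z-2, Z-3, Z-11, Z-2, Z-12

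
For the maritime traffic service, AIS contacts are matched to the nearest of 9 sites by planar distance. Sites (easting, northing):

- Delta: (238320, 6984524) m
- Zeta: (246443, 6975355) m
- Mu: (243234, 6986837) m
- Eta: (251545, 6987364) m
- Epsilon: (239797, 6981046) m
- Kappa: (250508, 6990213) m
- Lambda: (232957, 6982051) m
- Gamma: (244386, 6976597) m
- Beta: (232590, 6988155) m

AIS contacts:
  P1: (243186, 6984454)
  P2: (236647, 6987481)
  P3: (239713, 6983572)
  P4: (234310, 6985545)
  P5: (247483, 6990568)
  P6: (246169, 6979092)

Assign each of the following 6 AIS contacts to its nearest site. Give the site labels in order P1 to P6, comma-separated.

Mu, Delta, Delta, Beta, Kappa, Gamma

P1 → Mu (d²=5680993.00)
P2 → Delta (d²=11542778.00)
P3 → Delta (d²=2846753.00)
P4 → Beta (d²=9770500.00)
P5 → Kappa (d²=9276650.00)
P6 → Gamma (d²=9404114.00)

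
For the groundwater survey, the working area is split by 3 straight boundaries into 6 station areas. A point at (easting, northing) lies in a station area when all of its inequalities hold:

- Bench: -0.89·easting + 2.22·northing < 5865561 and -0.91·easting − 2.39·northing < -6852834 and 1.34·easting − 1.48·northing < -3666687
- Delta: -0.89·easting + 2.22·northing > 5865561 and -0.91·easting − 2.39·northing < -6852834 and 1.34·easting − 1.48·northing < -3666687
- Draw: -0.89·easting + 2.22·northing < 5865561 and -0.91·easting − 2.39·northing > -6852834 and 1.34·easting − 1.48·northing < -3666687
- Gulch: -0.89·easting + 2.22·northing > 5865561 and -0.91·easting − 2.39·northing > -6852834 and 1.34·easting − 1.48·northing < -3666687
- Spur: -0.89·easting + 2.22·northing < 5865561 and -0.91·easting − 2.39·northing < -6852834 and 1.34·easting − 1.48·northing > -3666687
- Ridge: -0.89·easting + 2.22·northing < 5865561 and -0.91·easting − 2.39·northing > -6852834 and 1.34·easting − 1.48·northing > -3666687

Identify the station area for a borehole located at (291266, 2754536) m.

-0.89·291266 + 2.22·2754536 = 5855843.180, which is < 5865561
-0.91·291266 − 2.39·2754536 = -6848393.100, which is > -6852834
1.34·291266 − 1.48·2754536 = -3686416.840, which is < -3666687
This sign pattern matches Draw.

Draw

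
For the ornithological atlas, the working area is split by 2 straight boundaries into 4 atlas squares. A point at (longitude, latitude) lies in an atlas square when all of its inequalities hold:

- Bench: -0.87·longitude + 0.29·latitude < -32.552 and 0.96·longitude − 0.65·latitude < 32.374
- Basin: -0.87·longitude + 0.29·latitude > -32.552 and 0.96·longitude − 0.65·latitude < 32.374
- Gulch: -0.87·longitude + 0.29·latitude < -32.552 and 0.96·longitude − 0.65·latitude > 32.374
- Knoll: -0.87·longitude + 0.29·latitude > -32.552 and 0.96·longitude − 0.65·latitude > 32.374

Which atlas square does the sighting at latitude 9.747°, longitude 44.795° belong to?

Gulch

-0.87·44.795 + 0.29·9.747 = -36.145, which is < -32.552
0.96·44.795 − 0.65·9.747 = 36.668, which is > 32.374
This sign pattern matches Gulch.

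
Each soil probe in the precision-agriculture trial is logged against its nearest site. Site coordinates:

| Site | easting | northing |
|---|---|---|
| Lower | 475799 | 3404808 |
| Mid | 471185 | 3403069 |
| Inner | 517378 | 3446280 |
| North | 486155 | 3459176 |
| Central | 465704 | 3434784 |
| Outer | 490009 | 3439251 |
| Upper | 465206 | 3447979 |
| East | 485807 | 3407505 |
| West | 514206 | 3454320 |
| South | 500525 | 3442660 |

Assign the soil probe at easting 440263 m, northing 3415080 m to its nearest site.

Squared distances to each site:
Lower: 1368321280.000; Mid: 1100434205.000; Inner: 6920163225.000; North: 4050532880.000; Central: 1035492097.000; Outer: 3058901757.000; Upper: 1704497450.000; East: 2131636561.000; West: 7007344849.000; South: 4392165044.000.
Minimum at Central.

Central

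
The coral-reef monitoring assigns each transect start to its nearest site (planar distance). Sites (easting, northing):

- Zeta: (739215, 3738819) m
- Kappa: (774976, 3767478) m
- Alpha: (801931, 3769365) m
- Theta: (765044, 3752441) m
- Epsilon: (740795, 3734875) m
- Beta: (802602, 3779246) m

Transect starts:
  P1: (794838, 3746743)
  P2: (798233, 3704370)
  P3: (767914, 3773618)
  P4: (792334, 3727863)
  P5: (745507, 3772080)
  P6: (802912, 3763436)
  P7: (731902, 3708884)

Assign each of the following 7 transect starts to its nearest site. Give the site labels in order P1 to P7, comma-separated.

P1 → Alpha (d²=562065533.00)
P2 → Theta (d²=3412330762.00)
P3 → Kappa (d²=87571444.00)
P4 → Theta (d²=1348822184.00)
P5 → Theta (d²=767384690.00)
P6 → Alpha (d²=36115402.00)
P7 → Epsilon (d²=754617530.00)

Alpha, Theta, Kappa, Theta, Theta, Alpha, Epsilon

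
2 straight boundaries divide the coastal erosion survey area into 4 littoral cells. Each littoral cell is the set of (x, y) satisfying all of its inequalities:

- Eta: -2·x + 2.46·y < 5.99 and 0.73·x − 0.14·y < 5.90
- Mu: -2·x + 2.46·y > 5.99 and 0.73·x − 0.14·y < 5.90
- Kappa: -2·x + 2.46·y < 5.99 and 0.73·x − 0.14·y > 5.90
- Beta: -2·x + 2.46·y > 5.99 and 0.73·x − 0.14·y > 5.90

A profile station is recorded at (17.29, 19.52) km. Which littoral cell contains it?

Beta

-2·17.29 + 2.46·19.52 = 13.439, which is > 5.99
0.73·17.29 − 0.14·19.52 = 9.889, which is > 5.90
This sign pattern matches Beta.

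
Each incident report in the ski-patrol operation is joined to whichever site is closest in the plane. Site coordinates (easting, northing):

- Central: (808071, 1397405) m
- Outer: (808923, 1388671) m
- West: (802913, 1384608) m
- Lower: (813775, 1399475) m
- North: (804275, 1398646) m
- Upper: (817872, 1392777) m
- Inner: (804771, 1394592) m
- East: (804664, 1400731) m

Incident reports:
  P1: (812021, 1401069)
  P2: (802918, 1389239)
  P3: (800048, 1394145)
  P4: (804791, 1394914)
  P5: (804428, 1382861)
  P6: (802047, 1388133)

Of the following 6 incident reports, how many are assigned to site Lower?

1

P1 → Lower
P2 → West
P3 → Inner
P4 → Inner
P5 → West
P6 → West
1 of the 6 goes to Lower.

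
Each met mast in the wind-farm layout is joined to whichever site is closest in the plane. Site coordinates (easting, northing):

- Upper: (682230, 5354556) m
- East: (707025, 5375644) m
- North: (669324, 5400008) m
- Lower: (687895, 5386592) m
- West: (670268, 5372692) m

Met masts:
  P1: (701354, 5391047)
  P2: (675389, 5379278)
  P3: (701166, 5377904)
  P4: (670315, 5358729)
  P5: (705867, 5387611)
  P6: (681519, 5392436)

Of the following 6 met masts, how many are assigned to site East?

2

P1 → Lower
P2 → West
P3 → East
P4 → Upper
P5 → East
P6 → Lower
2 of the 6 go to East.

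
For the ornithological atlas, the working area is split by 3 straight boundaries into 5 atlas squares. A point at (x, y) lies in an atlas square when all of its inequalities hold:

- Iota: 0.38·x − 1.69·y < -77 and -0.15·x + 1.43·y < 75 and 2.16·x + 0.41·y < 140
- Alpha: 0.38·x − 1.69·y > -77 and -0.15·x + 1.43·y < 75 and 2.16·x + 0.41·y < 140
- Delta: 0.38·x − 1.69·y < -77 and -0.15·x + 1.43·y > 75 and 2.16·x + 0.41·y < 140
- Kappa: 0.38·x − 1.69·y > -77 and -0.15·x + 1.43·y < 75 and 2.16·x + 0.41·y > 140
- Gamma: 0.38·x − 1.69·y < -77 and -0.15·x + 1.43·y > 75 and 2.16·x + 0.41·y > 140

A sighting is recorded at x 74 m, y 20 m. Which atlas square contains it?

0.38·74 − 1.69·20 = -5.680, which is > -77
-0.15·74 + 1.43·20 = 17.500, which is < 75
2.16·74 + 0.41·20 = 168.040, which is > 140
This sign pattern matches Kappa.

Kappa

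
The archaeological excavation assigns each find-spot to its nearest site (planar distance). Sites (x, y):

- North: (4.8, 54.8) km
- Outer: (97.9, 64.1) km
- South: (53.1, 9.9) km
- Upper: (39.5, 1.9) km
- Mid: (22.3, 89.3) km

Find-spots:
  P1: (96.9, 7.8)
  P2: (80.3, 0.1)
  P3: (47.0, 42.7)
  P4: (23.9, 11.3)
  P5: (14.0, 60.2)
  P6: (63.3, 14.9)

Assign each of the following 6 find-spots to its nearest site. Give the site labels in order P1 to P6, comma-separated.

South, South, South, Upper, North, South

P1 → South (d²=1922.85)
P2 → South (d²=835.88)
P3 → South (d²=1113.05)
P4 → Upper (d²=331.72)
P5 → North (d²=113.80)
P6 → South (d²=129.04)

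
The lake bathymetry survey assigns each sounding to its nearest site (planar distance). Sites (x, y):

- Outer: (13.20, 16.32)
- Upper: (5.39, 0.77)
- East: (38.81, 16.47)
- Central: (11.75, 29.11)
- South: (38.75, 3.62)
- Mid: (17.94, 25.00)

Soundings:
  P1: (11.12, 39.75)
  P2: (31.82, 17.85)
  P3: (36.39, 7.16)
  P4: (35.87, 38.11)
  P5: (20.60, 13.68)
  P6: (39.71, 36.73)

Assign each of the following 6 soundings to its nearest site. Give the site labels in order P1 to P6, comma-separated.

P1 → Central (d²=113.61)
P2 → East (d²=50.76)
P3 → South (d²=18.10)
P4 → East (d²=476.93)
P5 → Outer (d²=61.73)
P6 → East (d²=411.28)

Central, East, South, East, Outer, East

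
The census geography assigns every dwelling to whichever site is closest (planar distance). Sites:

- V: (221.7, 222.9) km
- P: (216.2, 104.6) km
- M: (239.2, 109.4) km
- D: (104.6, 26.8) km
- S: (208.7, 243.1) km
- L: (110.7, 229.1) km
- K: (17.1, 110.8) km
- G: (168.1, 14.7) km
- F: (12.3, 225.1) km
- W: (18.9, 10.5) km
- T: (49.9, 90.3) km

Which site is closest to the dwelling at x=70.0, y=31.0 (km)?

Squared distances to each site:
V: 59838.500; P: 26791.400; M: 34775.200; D: 1214.800; S: 64224.100; L: 40900.100; K: 9166.450; G: 9889.300; F: 41004.100; W: 3031.460; T: 3920.500.
Minimum at D.

D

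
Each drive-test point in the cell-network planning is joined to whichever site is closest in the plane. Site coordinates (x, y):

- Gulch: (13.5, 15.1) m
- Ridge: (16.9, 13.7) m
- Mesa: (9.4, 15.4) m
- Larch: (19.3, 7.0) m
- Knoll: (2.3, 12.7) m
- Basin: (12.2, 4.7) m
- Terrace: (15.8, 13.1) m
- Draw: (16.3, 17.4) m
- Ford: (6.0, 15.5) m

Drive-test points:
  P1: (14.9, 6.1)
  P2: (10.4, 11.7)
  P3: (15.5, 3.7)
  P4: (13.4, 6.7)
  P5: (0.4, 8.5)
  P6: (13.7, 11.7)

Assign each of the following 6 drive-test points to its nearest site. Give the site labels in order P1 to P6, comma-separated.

Basin, Mesa, Basin, Basin, Knoll, Terrace

P1 → Basin (d²=9.25)
P2 → Mesa (d²=14.69)
P3 → Basin (d²=11.89)
P4 → Basin (d²=5.44)
P5 → Knoll (d²=21.25)
P6 → Terrace (d²=6.37)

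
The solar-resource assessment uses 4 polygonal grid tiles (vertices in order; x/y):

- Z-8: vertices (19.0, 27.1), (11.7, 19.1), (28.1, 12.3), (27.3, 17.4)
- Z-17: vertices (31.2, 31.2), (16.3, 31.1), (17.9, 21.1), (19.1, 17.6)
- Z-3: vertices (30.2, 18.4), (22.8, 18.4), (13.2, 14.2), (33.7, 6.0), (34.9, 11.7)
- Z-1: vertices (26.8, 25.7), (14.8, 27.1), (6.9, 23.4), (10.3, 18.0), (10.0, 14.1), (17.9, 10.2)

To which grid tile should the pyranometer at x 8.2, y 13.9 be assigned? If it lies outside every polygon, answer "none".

Cast a ray rightward from (8.2, 13.9). For each polygon, the edges (by vertex number in listed order) whose endpoints lie on opposite sides of y = 13.9, where each meets that height, and whether that is right or left of the point:
Z-8: 2–3 at x≈24.24 (right), 3–4 at x≈27.85 (right) → 2 crossings.
Z-17: no edge straddles that height → 0 crossings.
Z-3: 3–4 at x≈13.95 (right), 5–1 at x≈33.36 (right) → 2 crossings.
Z-1: 5–6 at x≈10.41 (right), 6–1 at x≈20.02 (right) → 2 crossings.
All counts are even, so the point lies outside every listed polygon.

none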